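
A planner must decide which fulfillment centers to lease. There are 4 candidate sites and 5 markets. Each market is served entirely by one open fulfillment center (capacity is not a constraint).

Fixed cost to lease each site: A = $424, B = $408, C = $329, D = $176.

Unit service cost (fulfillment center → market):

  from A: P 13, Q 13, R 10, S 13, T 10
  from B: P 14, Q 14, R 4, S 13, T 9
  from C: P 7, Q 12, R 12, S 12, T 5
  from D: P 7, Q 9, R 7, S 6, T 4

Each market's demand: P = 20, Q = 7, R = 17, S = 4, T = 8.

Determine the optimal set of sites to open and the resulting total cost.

Open D only; minimum total cost 554.

For any fixed open set, each market goes to its cheapest open site; total = fixed + service.
{D}: P→D 7·20=140, Q→D 9·7=63, R→D 7·17=119, S→D 6·4=24, T→D 4·8=32. Service 378; fixed 176; total 554.
{C}: service 516 + fixed 329 = 845
{C, D}: P→C 7·20=140, Q→D 9·7=63, R→D 7·17=119, S→D 6·4=24, T→D 4·8=32. Service 378; fixed 505; total 883.
{A, B, C, D}: service 327 + fixed 1337 = 1664
No other subset beats 554.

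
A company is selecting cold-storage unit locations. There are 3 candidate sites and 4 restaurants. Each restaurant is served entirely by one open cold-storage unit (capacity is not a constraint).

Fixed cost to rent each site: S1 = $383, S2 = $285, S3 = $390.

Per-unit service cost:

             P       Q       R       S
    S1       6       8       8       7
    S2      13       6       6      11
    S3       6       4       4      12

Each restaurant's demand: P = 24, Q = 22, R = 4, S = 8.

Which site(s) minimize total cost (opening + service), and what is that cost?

For any fixed open set, each restaurant goes to its cheapest open site; total = fixed + service.
{S3}: P→S3 6·24=144, Q→S3 4·22=88, R→S3 4·4=16, S→S3 12·8=96. Service 344; fixed 390; total 734.
{S1}: P→S1 6·24=144, Q→S1 8·22=176, R→S1 8·4=32, S→S1 7·8=56. Service 408; fixed 383; total 791.
{S2}: P→S2 13·24=312, Q→S2 6·22=132, R→S2 6·4=24, S→S2 11·8=88. Service 556; fixed 285; total 841.
{S1, S2, S3}: service 304 + fixed 1058 = 1362
(All 7 nonempty subsets were checked; S3 only is lowest.)

Open S3 only; minimum total cost 734.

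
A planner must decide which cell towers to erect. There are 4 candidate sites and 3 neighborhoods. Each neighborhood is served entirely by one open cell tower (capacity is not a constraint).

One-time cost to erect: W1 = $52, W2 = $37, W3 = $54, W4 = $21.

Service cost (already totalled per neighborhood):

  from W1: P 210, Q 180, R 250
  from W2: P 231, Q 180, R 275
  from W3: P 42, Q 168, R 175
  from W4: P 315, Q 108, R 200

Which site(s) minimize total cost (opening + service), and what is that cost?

For any fixed open set, each neighborhood goes to its cheapest open site; total = fixed + service.
{W3, W4}: P→W3 42, Q→W4 108, R→W3 175. Service 325; fixed 75; total 400.
{W2, W3, W4}: service 325 + fixed 112 = 437
{W3}: P→W3 42, Q→W3 168, R→W3 175. Service 385; fixed 54; total 439.
{W1, W2, W3, W4}: service 325 + fixed 164 = 489
(All 15 nonempty subsets were checked; W3 and W4 is lowest.)

Open W3 and W4; minimum total cost 400.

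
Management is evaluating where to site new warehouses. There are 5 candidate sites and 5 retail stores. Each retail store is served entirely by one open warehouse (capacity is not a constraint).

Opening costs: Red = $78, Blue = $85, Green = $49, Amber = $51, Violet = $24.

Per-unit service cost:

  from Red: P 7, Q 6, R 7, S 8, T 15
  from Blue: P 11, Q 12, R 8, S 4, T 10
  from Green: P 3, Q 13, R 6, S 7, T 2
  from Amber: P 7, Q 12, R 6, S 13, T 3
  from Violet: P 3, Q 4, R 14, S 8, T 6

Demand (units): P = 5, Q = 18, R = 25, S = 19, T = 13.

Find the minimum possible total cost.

Minimum total cost: 469

For any fixed open set, each retail store goes to its cheapest open site; total = fixed + service.
{Green, Violet}: P→Green 3·5=15, Q→Violet 4·18=72, R→Green 6·25=150, S→Green 7·19=133, T→Green 2·13=26. Service 396; fixed 73; total 469.
{Blue, Green, Violet}: service 339 + fixed 158 = 497
{Amber, Violet}: P→Violet 3·5=15, Q→Violet 4·18=72, R→Amber 6·25=150, S→Violet 8·19=152, T→Amber 3·13=39. Service 428; fixed 75; total 503.
{Red, Blue, Green, Amber, Violet}: service 339 + fixed 287 = 626
No other subset beats 469.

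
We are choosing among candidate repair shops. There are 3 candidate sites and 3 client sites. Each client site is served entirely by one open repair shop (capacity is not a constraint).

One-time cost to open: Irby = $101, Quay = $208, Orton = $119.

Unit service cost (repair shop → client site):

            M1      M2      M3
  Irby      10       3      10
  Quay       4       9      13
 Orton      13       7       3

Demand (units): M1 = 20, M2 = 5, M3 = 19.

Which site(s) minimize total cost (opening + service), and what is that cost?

For any fixed open set, each client site goes to its cheapest open site; total = fixed + service.
{Orton}: M1→Orton 13·20=260, M2→Orton 7·5=35, M3→Orton 3·19=57. Service 352; fixed 119; total 471.
{Irby, Orton}: M1→Irby 10·20=200, M2→Irby 3·5=15, M3→Orton 3·19=57. Service 272; fixed 220; total 492.
{Quay, Orton}: service 172 + fixed 327 = 499
{Irby, Quay, Orton}: service 152 + fixed 428 = 580
(All 7 nonempty subsets were checked; Orton only is lowest.)

Open Orton only; minimum total cost 471.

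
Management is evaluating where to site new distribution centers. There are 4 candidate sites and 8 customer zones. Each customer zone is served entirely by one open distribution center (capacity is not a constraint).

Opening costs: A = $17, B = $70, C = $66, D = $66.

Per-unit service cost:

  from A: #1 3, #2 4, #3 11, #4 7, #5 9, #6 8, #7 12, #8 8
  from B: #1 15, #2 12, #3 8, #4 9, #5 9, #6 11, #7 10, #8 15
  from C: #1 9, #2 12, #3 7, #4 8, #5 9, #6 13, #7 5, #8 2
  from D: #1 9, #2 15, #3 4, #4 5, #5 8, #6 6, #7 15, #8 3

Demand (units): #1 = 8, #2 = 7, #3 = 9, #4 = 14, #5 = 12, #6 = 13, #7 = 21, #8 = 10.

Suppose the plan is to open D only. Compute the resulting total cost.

Each customer zone is assigned to its cheapest site among the open ones.
{D}: #1→D 9·8=72, #2→D 15·7=105, #3→D 4·9=36, #4→D 5·14=70, #5→D 8·12=96, #6→D 6·13=78, #7→D 15·21=315, #8→D 3·10=30. Service 802; fixed 66; total 868.

Total cost: 868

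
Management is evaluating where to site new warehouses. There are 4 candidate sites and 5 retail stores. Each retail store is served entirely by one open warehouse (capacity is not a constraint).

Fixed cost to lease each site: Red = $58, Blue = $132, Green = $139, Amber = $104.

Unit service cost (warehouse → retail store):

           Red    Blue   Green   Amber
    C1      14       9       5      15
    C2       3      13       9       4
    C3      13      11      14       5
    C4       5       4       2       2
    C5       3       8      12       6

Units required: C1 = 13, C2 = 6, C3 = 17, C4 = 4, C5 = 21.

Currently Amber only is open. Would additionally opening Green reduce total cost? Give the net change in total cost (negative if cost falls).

Current service cost with {Amber}: 438.
Adding Green: each retail store re-picks its cheapest; new service cost 308, saving 130.
Extra fixed cost: 139. Net change = 139 − 130 = 9.
(Totals: 542 → 551.)

No — net change +9 (cost rises by 9).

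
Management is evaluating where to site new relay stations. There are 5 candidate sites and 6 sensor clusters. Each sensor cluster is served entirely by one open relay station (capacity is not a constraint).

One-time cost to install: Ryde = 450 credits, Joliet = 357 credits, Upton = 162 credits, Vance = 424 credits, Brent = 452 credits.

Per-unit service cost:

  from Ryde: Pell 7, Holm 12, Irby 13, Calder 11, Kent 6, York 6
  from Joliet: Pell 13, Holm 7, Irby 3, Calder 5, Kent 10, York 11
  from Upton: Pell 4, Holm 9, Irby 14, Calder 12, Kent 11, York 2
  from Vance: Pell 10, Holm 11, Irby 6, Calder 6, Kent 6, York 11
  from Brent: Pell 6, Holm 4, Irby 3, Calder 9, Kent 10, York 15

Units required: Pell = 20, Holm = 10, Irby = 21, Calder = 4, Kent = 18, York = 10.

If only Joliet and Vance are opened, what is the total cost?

Total cost: 1352

Each sensor cluster is assigned to its cheapest site among the open ones.
{Joliet, Vance}: Pell→Vance 10·20=200, Holm→Joliet 7·10=70, Irby→Joliet 3·21=63, Calder→Joliet 5·4=20, Kent→Vance 6·18=108, York→Joliet 11·10=110. Service 571; fixed 781; total 1352.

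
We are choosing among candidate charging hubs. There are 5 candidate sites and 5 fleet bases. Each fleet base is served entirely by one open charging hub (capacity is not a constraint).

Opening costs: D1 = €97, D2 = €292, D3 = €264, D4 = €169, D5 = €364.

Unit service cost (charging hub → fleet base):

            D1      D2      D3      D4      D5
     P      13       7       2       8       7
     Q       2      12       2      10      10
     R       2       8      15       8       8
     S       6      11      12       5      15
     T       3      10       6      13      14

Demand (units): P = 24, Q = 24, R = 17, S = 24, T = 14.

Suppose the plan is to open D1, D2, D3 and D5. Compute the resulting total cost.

Total cost: 1333

Each fleet base is assigned to its cheapest site among the open ones.
{D1, D2, D3, D5}: P→D3 2·24=48, Q→D1 2·24=48, R→D1 2·17=34, S→D1 6·24=144, T→D1 3·14=42. Service 316; fixed 1017; total 1333.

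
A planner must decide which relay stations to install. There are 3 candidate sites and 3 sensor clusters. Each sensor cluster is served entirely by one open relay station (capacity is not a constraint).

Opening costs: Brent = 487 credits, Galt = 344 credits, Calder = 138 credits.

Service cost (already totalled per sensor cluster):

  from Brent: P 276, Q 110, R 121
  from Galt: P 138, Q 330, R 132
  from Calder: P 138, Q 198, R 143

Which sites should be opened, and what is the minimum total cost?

Open Calder only; minimum total cost 617.

For any fixed open set, each sensor cluster goes to its cheapest open site; total = fixed + service.
{Calder}: P→Calder 138, Q→Calder 198, R→Calder 143. Service 479; fixed 138; total 617.
{Galt}: P→Galt 138, Q→Galt 330, R→Galt 132. Service 600; fixed 344; total 944.
{Galt, Calder}: service 468 + fixed 482 = 950
{Brent, Galt, Calder}: P→Galt 138, Q→Brent 110, R→Brent 121. Service 369; fixed 969; total 1338.
(All 7 nonempty subsets were checked; Calder only is lowest.)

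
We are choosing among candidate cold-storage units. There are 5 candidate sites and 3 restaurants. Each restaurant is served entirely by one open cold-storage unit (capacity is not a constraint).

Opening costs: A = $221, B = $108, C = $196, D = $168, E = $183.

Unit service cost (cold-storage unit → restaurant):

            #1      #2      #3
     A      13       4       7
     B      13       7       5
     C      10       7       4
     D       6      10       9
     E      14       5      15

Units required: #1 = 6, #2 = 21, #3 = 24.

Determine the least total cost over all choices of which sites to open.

For any fixed open set, each restaurant goes to its cheapest open site; total = fixed + service.
{B}: #1→B 13·6=78, #2→B 7·21=147, #3→B 5·24=120. Service 345; fixed 108; total 453.
{C}: service 303 + fixed 196 = 499
{A}: #1→A 13·6=78, #2→A 4·21=84, #3→A 7·24=168. Service 330; fixed 221; total 551.
{A, B, C, D, E}: #1→D 6·6=36, #2→A 4·21=84, #3→C 4·24=96. Service 216; fixed 876; total 1092.
No other subset beats 453.

Minimum total cost: 453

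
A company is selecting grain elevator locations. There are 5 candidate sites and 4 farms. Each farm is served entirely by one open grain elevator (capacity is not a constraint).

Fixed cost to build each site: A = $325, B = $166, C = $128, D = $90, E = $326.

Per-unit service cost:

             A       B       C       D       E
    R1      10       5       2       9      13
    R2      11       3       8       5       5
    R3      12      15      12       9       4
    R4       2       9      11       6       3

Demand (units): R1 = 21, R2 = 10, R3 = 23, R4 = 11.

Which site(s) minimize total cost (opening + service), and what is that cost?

Open C and D; minimum total cost 583.

For any fixed open set, each farm goes to its cheapest open site; total = fixed + service.
{C, D}: R1→C 2·21=42, R2→D 5·10=50, R3→D 9·23=207, R4→D 6·11=66. Service 365; fixed 218; total 583.
{D}: R1→D 9·21=189, R2→D 5·10=50, R3→D 9·23=207, R4→D 6·11=66. Service 512; fixed 90; total 602.
{C}: R1→C 2·21=42, R2→C 8·10=80, R3→C 12·23=276, R4→C 11·11=121. Service 519; fixed 128; total 647.
{A, B, C, D, E}: R1→C 2·21=42, R2→B 3·10=30, R3→E 4·23=92, R4→A 2·11=22. Service 186; fixed 1035; total 1221.
No other subset beats 583.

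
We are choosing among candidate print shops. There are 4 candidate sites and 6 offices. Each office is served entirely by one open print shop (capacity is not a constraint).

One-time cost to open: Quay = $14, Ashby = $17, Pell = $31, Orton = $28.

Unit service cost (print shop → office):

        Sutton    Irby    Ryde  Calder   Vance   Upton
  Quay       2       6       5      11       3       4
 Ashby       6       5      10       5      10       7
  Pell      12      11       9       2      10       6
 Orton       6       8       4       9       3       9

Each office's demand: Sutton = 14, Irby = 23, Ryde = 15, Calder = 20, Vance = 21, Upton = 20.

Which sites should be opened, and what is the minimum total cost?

For any fixed open set, each office goes to its cheapest open site; total = fixed + service.
{Quay, Ashby, Pell}: Sutton→Quay 2·14=28, Irby→Ashby 5·23=115, Ryde→Quay 5·15=75, Calder→Pell 2·20=40, Vance→Quay 3·21=63, Upton→Quay 4·20=80. Service 401; fixed 62; total 463.
{Quay, Pell}: service 424 + fixed 45 = 469
{Quay, Ashby, Pell, Orton}: Sutton→Quay 2·14=28, Irby→Ashby 5·23=115, Ryde→Orton 4·15=60, Calder→Pell 2·20=40, Vance→Quay 3·21=63, Upton→Quay 4·20=80. Service 386; fixed 90; total 476.
{Quay}: service 604 + fixed 14 = 618
(All 15 nonempty subsets were checked; Quay, Ashby and Pell is lowest.)

Open Quay, Ashby and Pell; minimum total cost 463.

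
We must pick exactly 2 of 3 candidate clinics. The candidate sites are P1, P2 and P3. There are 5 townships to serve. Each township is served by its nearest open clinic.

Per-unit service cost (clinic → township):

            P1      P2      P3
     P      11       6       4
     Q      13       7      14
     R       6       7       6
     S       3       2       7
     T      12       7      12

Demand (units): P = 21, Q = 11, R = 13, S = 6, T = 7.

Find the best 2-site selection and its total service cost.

With exactly 2 open, each township uses its cheapest among the chosen.
{P2, P3}: P→P3 4·21=84, Q→P2 7·11=77, R→P3 6·13=78, S→P2 2·6=12, T→P2 7·7=49. Service cost 300.
{P1, P2}: service cost 342
{P1, P3}: service cost 407
Among all 3 size-2 choices, {P2, P3} is lowest.

Choose P2 and P3; total service cost 300.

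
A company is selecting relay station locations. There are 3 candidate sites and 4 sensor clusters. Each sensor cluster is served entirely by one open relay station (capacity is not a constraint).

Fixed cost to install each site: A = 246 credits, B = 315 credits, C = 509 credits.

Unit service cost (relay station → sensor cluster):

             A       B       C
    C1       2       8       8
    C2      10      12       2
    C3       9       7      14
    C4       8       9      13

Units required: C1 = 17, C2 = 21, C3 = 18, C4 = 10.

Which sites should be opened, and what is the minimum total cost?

Open A only; minimum total cost 732.

For any fixed open set, each sensor cluster goes to its cheapest open site; total = fixed + service.
{A}: C1→A 2·17=34, C2→A 10·21=210, C3→A 9·18=162, C4→A 8·10=80. Service 486; fixed 246; total 732.
{B}: C1→B 8·17=136, C2→B 12·21=252, C3→B 7·18=126, C4→B 9·10=90. Service 604; fixed 315; total 919.
{A, B}: service 450 + fixed 561 = 1011
{A, B, C}: C1→A 2·17=34, C2→C 2·21=42, C3→B 7·18=126, C4→A 8·10=80. Service 282; fixed 1070; total 1352.
(All 7 nonempty subsets were checked; A only is lowest.)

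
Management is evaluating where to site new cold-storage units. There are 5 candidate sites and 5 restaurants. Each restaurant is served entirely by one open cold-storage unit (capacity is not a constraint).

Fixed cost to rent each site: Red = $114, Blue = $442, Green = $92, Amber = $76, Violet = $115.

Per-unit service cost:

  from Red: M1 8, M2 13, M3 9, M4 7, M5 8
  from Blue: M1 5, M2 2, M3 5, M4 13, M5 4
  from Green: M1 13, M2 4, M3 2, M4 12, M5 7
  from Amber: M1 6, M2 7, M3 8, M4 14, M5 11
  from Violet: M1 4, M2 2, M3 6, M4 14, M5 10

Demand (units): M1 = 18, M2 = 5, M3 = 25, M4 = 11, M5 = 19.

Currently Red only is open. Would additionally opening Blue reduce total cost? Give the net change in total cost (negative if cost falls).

Current service cost with {Red}: 663.
Adding Blue: each restaurant re-picks its cheapest; new service cost 378, saving 285.
Extra fixed cost: 442. Net change = 442 − 285 = 157.
(Totals: 777 → 934.)

No — net change +157 (cost rises by 157).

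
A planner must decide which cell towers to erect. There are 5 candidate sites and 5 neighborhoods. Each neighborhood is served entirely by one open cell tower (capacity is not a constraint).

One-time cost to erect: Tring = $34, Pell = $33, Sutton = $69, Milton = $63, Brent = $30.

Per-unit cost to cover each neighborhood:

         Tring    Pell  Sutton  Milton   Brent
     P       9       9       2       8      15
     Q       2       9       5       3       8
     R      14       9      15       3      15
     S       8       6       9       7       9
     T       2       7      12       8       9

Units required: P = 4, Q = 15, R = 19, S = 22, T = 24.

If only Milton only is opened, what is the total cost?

Each neighborhood is assigned to its cheapest site among the open ones.
{Milton}: P→Milton 8·4=32, Q→Milton 3·15=45, R→Milton 3·19=57, S→Milton 7·22=154, T→Milton 8·24=192. Service 480; fixed 63; total 543.

Total cost: 543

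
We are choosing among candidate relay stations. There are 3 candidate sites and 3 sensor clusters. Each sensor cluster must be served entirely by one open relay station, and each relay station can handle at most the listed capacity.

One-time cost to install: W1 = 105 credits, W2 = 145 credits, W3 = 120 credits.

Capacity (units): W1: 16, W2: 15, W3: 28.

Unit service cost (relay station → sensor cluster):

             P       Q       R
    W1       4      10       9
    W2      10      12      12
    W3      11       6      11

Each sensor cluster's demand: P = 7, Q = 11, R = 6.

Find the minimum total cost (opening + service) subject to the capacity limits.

Open {W3}: P→W3 11·7=77, Q→W3 6·11=66, R→W3 11·6=66.
Loads: W3 carries 24/28. Service 209; fixed 120; total 329.
Next best feasible plan costs 373.

Minimum total cost: 329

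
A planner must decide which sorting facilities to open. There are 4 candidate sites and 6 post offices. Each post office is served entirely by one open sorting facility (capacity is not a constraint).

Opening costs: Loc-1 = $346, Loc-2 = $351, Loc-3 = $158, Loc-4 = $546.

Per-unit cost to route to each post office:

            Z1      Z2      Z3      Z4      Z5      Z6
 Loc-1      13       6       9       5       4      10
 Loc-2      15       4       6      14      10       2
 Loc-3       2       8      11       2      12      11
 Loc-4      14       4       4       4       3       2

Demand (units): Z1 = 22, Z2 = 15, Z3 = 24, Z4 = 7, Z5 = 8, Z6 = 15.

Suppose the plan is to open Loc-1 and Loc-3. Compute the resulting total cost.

Total cost: 1050

Each post office is assigned to its cheapest site among the open ones.
{Loc-1, Loc-3}: Z1→Loc-3 2·22=44, Z2→Loc-1 6·15=90, Z3→Loc-1 9·24=216, Z4→Loc-3 2·7=14, Z5→Loc-1 4·8=32, Z6→Loc-1 10·15=150. Service 546; fixed 504; total 1050.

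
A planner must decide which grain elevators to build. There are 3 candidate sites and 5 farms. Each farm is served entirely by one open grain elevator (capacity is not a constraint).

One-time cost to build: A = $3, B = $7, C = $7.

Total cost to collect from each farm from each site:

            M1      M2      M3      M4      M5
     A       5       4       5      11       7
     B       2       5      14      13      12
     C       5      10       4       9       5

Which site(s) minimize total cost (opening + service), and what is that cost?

For any fixed open set, each farm goes to its cheapest open site; total = fixed + service.
{A}: M1→A 5, M2→A 4, M3→A 5, M4→A 11, M5→A 7. Service 32; fixed 3; total 35.
{A, C}: service 27 + fixed 10 = 37
{A, B}: service 29 + fixed 10 = 39
{A, B, C}: service 24 + fixed 17 = 41
(All 7 nonempty subsets were checked; A only is lowest.)

Open A only; minimum total cost 35.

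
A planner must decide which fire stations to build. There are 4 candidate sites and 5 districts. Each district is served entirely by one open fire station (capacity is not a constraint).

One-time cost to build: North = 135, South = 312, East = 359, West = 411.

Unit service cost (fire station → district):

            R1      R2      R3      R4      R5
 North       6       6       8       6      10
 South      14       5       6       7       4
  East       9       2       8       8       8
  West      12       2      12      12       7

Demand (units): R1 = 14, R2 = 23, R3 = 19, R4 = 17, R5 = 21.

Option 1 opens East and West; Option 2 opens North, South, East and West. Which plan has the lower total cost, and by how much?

Option 1 is cheaper by 270.

Option 1: {East, West}: R1→East 9·14=126, R2→East 2·23=46, R3→East 8·19=152, R4→East 8·17=136, R5→West 7·21=147. Service 607; fixed 770; total 1377.
Option 2: {North, South, East, West}: R1→North 6·14=84, R2→East 2·23=46, R3→South 6·19=114, R4→North 6·17=102, R5→South 4·21=84. Service 430; fixed 1217; total 1647.
Difference: |1377 − 1647| = 270.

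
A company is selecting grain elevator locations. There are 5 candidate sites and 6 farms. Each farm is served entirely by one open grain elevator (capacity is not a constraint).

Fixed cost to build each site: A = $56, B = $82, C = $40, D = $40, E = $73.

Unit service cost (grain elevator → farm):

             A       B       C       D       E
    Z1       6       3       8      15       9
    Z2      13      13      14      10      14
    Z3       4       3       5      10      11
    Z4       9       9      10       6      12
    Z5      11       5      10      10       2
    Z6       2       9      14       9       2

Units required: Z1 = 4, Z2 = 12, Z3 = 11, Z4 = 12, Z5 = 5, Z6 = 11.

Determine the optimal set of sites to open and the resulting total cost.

For any fixed open set, each farm goes to its cheapest open site; total = fixed + service.
{A, D}: Z1→A 6·4=24, Z2→D 10·12=120, Z3→A 4·11=44, Z4→D 6·12=72, Z5→D 10·5=50, Z6→A 2·11=22. Service 332; fixed 96; total 428.
{A, D, E}: Z1→A 6·4=24, Z2→D 10·12=120, Z3→A 4·11=44, Z4→D 6·12=72, Z5→E 2·5=10, Z6→A 2·11=22. Service 292; fixed 169; total 461.
{A, B, D}: Z1→B 3·4=12, Z2→D 10·12=120, Z3→B 3·11=33, Z4→D 6·12=72, Z5→B 5·5=25, Z6→A 2·11=22. Service 284; fixed 178; total 462.
{A, B, C, D, E}: Z1→B 3·4=12, Z2→D 10·12=120, Z3→B 3·11=33, Z4→D 6·12=72, Z5→E 2·5=10, Z6→A 2·11=22. Service 269; fixed 291; total 560.
No other subset beats 428.

Open A and D; minimum total cost 428.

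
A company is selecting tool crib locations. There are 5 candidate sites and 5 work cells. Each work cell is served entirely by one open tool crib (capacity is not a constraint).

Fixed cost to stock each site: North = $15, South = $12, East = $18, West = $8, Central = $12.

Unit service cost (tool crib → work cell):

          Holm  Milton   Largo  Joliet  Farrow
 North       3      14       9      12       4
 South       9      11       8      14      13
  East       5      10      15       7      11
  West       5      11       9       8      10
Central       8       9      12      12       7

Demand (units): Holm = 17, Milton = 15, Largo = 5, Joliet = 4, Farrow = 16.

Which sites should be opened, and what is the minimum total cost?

For any fixed open set, each work cell goes to its cheapest open site; total = fixed + service.
{North, West, Central}: Holm→North 3·17=51, Milton→Central 9·15=135, Largo→North 9·5=45, Joliet→West 8·4=32, Farrow→North 4·16=64. Service 327; fixed 35; total 362.
{North, East, Central}: service 323 + fixed 45 = 368
{North, South, West, Central}: service 322 + fixed 47 = 369
{North, South, East, West, Central}: Holm→North 3·17=51, Milton→Central 9·15=135, Largo→South 8·5=40, Joliet→East 7·4=28, Farrow→North 4·16=64. Service 318; fixed 65; total 383.
No other subset beats 362.

Open North, West and Central; minimum total cost 362.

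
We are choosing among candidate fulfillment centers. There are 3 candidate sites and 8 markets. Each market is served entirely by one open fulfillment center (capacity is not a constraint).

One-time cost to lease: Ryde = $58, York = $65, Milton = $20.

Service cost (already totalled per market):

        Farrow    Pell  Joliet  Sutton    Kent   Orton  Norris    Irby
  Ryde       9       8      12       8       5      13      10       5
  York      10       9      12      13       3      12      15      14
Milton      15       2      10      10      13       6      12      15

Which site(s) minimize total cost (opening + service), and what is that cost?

Open Milton only; minimum total cost 103.

For any fixed open set, each market goes to its cheapest open site; total = fixed + service.
{Milton}: Farrow→Milton 15, Pell→Milton 2, Joliet→Milton 10, Sutton→Milton 10, Kent→Milton 13, Orton→Milton 6, Norris→Milton 12, Irby→Milton 15. Service 83; fixed 20; total 103.
{Ryde}: service 70 + fixed 58 = 128
{Ryde, Milton}: Farrow→Ryde 9, Pell→Milton 2, Joliet→Milton 10, Sutton→Ryde 8, Kent→Ryde 5, Orton→Milton 6, Norris→Ryde 10, Irby→Ryde 5. Service 55; fixed 78; total 133.
{Ryde, York, Milton}: service 53 + fixed 143 = 196
No other subset beats 103.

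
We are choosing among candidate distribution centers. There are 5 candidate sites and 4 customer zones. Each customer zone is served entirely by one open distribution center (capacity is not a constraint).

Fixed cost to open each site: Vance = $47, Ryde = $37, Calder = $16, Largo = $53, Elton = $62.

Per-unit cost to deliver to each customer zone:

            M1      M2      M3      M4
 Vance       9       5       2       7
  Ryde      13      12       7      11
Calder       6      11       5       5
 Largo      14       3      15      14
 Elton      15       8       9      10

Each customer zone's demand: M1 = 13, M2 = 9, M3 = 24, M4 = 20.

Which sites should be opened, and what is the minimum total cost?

Open Vance and Calder; minimum total cost 334.

For any fixed open set, each customer zone goes to its cheapest open site; total = fixed + service.
{Vance, Calder}: M1→Calder 6·13=78, M2→Vance 5·9=45, M3→Vance 2·24=48, M4→Calder 5·20=100. Service 271; fixed 63; total 334.
{Vance, Calder, Largo}: service 253 + fixed 116 = 369
{Vance, Ryde, Calder}: service 271 + fixed 100 = 371
{Vance, Ryde, Calder, Largo, Elton}: service 253 + fixed 215 = 468
No other subset beats 334.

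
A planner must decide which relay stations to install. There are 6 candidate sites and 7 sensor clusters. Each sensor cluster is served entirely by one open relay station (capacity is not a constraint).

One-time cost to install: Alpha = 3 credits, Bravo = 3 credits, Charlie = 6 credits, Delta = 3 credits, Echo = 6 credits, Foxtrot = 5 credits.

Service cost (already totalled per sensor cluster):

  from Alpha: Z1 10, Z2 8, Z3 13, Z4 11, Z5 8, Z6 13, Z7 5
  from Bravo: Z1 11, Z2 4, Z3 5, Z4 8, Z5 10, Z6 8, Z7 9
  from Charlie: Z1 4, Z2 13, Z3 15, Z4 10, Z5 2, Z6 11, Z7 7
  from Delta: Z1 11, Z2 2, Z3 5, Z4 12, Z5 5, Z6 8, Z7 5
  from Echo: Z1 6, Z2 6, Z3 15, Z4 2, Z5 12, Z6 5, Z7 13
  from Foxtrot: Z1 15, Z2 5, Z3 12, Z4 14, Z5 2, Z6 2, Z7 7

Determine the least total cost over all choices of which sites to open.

Minimum total cost: 38

For any fixed open set, each sensor cluster goes to its cheapest open site; total = fixed + service.
{Delta, Echo, Foxtrot}: Z1→Echo 6, Z2→Delta 2, Z3→Delta 5, Z4→Echo 2, Z5→Foxtrot 2, Z6→Foxtrot 2, Z7→Delta 5. Service 24; fixed 14; total 38.
{Delta, Echo}: Z1→Echo 6, Z2→Delta 2, Z3→Delta 5, Z4→Echo 2, Z5→Delta 5, Z6→Echo 5, Z7→Delta 5. Service 30; fixed 9; total 39.
{Charlie, Delta, Echo}: Z1→Charlie 4, Z2→Delta 2, Z3→Delta 5, Z4→Echo 2, Z5→Charlie 2, Z6→Echo 5, Z7→Delta 5. Service 25; fixed 15; total 40.
{Alpha, Bravo, Charlie, Delta, Echo, Foxtrot}: service 22 + fixed 26 = 48
No other subset beats 38.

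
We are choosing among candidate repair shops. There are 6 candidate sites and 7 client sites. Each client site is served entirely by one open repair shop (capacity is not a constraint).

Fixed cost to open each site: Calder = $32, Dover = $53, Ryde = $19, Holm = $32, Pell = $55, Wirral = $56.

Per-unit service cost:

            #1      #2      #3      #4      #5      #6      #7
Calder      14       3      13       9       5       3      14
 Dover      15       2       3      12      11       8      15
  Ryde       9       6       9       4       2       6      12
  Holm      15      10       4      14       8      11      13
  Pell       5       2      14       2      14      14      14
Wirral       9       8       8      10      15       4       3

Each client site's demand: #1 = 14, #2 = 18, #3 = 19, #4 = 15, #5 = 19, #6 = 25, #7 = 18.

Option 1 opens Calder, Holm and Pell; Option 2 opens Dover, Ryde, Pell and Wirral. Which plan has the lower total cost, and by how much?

Option 2 is cheaper by 167.

Option 1: {Calder, Holm, Pell}: #1→Pell 5·14=70, #2→Pell 2·18=36, #3→Holm 4·19=76, #4→Pell 2·15=30, #5→Calder 5·19=95, #6→Calder 3·25=75, #7→Holm 13·18=234. Service 616; fixed 119; total 735.
Option 2: {Dover, Ryde, Pell, Wirral}: #1→Pell 5·14=70, #2→Dover 2·18=36, #3→Dover 3·19=57, #4→Pell 2·15=30, #5→Ryde 2·19=38, #6→Wirral 4·25=100, #7→Wirral 3·18=54. Service 385; fixed 183; total 568.
Difference: |735 − 568| = 167.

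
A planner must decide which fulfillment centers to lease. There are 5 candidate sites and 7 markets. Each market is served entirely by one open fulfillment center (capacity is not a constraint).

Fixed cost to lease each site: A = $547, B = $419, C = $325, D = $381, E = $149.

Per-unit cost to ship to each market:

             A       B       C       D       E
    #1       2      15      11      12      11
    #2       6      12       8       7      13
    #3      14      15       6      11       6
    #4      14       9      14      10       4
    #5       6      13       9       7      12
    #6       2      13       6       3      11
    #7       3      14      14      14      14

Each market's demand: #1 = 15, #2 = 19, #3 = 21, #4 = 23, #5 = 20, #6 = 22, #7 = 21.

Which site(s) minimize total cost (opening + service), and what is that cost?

Open A and E; minimum total cost 1285.

For any fixed open set, each market goes to its cheapest open site; total = fixed + service.
{A, E}: #1→A 2·15=30, #2→A 6·19=114, #3→E 6·21=126, #4→E 4·23=92, #5→A 6·20=120, #6→A 2·22=44, #7→A 3·21=63. Service 589; fixed 696; total 1285.
{A}: service 987 + fixed 547 = 1534
{D, E}: service 1016 + fixed 530 = 1546
{A, B, C, D, E}: service 589 + fixed 1821 = 2410
No other subset beats 1285.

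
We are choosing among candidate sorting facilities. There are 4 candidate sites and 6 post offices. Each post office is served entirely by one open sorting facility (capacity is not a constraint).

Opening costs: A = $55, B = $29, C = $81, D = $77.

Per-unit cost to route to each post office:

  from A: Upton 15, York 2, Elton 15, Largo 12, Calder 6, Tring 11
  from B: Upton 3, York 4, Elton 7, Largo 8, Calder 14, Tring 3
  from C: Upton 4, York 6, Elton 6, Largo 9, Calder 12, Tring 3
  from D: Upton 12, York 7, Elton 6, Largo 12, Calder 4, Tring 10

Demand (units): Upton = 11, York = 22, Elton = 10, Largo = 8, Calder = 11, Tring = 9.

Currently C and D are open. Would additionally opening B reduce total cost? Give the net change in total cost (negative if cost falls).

Current service cost with {C, D}: 379.
Adding B: each post office re-picks its cheapest; new service cost 316, saving 63.
Extra fixed cost: 29. Net change = 29 − 63 = -34.
(Totals: 537 → 503.)

Yes — net change −34 (cost falls by 34).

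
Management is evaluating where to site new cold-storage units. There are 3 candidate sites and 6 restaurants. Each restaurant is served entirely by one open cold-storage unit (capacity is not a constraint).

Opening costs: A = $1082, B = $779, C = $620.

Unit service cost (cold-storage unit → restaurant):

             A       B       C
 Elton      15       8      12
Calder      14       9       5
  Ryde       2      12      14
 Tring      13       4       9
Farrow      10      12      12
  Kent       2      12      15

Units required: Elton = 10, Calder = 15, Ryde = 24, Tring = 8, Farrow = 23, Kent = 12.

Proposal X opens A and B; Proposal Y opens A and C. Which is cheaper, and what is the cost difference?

Proposal Y is cheaper by 139.

Proposal X: {A, B}: Elton→B 8·10=80, Calder→B 9·15=135, Ryde→A 2·24=48, Tring→B 4·8=32, Farrow→A 10·23=230, Kent→A 2·12=24. Service 549; fixed 1861; total 2410.
Proposal Y: {A, C}: Elton→C 12·10=120, Calder→C 5·15=75, Ryde→A 2·24=48, Tring→C 9·8=72, Farrow→A 10·23=230, Kent→A 2·12=24. Service 569; fixed 1702; total 2271.
Difference: |2410 − 2271| = 139.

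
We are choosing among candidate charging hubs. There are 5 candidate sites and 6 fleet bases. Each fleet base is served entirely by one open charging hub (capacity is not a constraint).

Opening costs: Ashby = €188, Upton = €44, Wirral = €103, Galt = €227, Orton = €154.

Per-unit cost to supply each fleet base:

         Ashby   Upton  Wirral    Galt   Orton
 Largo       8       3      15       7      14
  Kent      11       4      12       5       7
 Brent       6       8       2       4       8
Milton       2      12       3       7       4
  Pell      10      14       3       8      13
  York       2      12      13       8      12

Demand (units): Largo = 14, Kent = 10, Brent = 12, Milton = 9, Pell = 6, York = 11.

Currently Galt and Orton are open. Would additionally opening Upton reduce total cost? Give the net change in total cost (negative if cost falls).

Current service cost with {Galt, Orton}: 368.
Adding Upton: each fleet base re-picks its cheapest; new service cost 302, saving 66.
Extra fixed cost: 44. Net change = 44 − 66 = -22.
(Totals: 749 → 727.)

Yes — net change −22 (cost falls by 22).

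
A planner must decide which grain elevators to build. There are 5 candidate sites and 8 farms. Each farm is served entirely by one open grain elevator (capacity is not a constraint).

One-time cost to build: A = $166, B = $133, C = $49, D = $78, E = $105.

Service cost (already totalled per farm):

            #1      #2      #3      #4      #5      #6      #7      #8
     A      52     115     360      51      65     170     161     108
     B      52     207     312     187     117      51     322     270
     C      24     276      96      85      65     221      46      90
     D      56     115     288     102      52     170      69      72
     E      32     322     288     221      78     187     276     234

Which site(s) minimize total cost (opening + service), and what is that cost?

Open C and D; minimum total cost 787.

For any fixed open set, each farm goes to its cheapest open site; total = fixed + service.
{C, D}: #1→C 24, #2→D 115, #3→C 96, #4→C 85, #5→D 52, #6→D 170, #7→C 46, #8→D 72. Service 660; fixed 127; total 787.
{B, C, D}: service 541 + fixed 260 = 801
{B, C}: #1→C 24, #2→B 207, #3→C 96, #4→C 85, #5→C 65, #6→B 51, #7→C 46, #8→C 90. Service 664; fixed 182; total 846.
{A, B, C, D, E}: service 507 + fixed 531 = 1038
No other subset beats 787.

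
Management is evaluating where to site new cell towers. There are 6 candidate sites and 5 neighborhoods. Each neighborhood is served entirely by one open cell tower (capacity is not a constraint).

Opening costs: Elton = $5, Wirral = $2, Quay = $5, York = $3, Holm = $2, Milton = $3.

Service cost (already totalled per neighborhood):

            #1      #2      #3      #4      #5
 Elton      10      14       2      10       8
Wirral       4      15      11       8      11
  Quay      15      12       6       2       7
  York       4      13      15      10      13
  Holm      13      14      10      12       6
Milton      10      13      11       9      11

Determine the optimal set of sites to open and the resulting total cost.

Open Wirral and Quay; minimum total cost 38.

For any fixed open set, each neighborhood goes to its cheapest open site; total = fixed + service.
{Wirral, Quay}: #1→Wirral 4, #2→Quay 12, #3→Quay 6, #4→Quay 2, #5→Quay 7. Service 31; fixed 7; total 38.
{Elton, Wirral, Quay}: service 27 + fixed 12 = 39
{Wirral, Quay, Holm}: service 30 + fixed 9 = 39
{Elton, Wirral, Quay, York, Holm, Milton}: #1→Wirral 4, #2→Quay 12, #3→Elton 2, #4→Quay 2, #5→Holm 6. Service 26; fixed 20; total 46.
No other subset beats 38.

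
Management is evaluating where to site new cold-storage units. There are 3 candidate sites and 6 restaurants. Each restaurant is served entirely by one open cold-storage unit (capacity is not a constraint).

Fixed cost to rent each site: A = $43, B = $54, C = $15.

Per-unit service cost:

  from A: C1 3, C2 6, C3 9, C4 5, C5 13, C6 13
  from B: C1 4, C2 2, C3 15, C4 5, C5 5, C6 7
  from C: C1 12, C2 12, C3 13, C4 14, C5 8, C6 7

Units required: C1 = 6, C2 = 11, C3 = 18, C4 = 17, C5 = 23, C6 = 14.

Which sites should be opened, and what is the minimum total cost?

For any fixed open set, each restaurant goes to its cheapest open site; total = fixed + service.
{A, B}: C1→A 3·6=18, C2→B 2·11=22, C3→A 9·18=162, C4→A 5·17=85, C5→B 5·23=115, C6→B 7·14=98. Service 500; fixed 97; total 597.
{A, B, C}: service 500 + fixed 112 = 612
{B, C}: service 578 + fixed 69 = 647
{C}: service 958 + fixed 15 = 973
No other subset beats 597.

Open A and B; minimum total cost 597.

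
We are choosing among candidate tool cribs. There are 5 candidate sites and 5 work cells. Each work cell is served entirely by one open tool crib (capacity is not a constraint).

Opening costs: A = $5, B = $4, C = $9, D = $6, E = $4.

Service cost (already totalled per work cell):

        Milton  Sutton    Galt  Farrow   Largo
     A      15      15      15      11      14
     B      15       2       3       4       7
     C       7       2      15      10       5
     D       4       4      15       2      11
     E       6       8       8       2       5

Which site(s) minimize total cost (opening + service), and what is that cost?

Open B and E; minimum total cost 26.

For any fixed open set, each work cell goes to its cheapest open site; total = fixed + service.
{B, E}: Milton→E 6, Sutton→B 2, Galt→B 3, Farrow→E 2, Largo→E 5. Service 18; fixed 8; total 26.
{B, D}: Milton→D 4, Sutton→B 2, Galt→B 3, Farrow→D 2, Largo→B 7. Service 18; fixed 10; total 28.
{B, D, E}: Milton→D 4, Sutton→B 2, Galt→B 3, Farrow→D 2, Largo→E 5. Service 16; fixed 14; total 30.
{A, B, C, D, E}: Milton→D 4, Sutton→B 2, Galt→B 3, Farrow→D 2, Largo→C 5. Service 16; fixed 28; total 44.
No other subset beats 26.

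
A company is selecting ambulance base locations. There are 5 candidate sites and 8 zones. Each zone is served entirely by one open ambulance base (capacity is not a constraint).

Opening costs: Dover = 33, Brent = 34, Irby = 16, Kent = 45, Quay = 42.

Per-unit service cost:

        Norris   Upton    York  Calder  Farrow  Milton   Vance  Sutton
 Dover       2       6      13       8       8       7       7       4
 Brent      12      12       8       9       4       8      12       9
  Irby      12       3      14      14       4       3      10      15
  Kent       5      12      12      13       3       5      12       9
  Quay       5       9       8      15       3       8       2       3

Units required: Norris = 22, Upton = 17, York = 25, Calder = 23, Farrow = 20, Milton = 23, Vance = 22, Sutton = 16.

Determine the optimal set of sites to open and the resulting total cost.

For any fixed open set, each zone goes to its cheapest open site; total = fixed + service.
{Dover, Irby, Quay}: Norris→Dover 2·22=44, Upton→Irby 3·17=51, York→Quay 8·25=200, Calder→Dover 8·23=184, Farrow→Quay 3·20=60, Milton→Irby 3·23=69, Vance→Quay 2·22=44, Sutton→Quay 3·16=48. Service 700; fixed 91; total 791.
{Dover, Brent, Irby, Quay}: service 700 + fixed 125 = 825
{Dover, Irby, Kent, Quay}: service 700 + fixed 136 = 836
{Dover, Brent, Irby, Kent, Quay}: service 700 + fixed 170 = 870
No other subset beats 791.

Open Dover, Irby and Quay; minimum total cost 791.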